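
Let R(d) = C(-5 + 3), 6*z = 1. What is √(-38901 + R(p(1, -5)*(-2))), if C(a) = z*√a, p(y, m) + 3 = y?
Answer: √(-1400436 + 6*I*√2)/6 ≈ 0.00059752 + 197.23*I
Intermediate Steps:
p(y, m) = -3 + y
z = ⅙ (z = (⅙)*1 = ⅙ ≈ 0.16667)
C(a) = √a/6
R(d) = I*√2/6 (R(d) = √(-5 + 3)/6 = √(-2)/6 = (I*√2)/6 = I*√2/6)
√(-38901 + R(p(1, -5)*(-2))) = √(-38901 + I*√2/6)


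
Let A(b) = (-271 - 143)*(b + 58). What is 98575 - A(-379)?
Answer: -34319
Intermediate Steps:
A(b) = -24012 - 414*b (A(b) = -414*(58 + b) = -24012 - 414*b)
98575 - A(-379) = 98575 - (-24012 - 414*(-379)) = 98575 - (-24012 + 156906) = 98575 - 1*132894 = 98575 - 132894 = -34319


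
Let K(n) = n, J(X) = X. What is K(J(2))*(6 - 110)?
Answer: -208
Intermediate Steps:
K(J(2))*(6 - 110) = 2*(6 - 110) = 2*(-104) = -208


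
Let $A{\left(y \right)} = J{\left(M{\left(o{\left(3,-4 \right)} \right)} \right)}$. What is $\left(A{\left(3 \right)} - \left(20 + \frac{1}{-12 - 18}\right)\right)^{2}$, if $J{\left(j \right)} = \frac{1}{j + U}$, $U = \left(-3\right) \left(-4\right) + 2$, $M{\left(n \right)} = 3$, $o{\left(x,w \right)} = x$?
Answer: $\frac{103083409}{260100} \approx 396.32$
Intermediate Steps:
$U = 14$ ($U = 12 + 2 = 14$)
$J{\left(j \right)} = \frac{1}{14 + j}$ ($J{\left(j \right)} = \frac{1}{j + 14} = \frac{1}{14 + j}$)
$A{\left(y \right)} = \frac{1}{17}$ ($A{\left(y \right)} = \frac{1}{14 + 3} = \frac{1}{17}$)
$\left(A{\left(3 \right)} - \left(20 + \frac{1}{-12 - 18}\right)\right)^{2} = \left(\frac{1}{17} - \left(20 + \frac{1}{-12 - 18}\right)\right)^{2} = \left(\frac{1}{17} - \frac{599}{30}\right)^{2} = \left(- \frac{10153}{510}\right)^{2} = \frac{103083409}{260100}$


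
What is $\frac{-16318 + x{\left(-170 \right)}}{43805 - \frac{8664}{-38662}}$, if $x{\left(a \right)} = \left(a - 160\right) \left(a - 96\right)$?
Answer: $\frac{1381431922}{846798787} \approx 1.6314$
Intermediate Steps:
$x{\left(a \right)} = \left(-160 + a\right) \left(-96 + a\right)$
$\frac{-16318 + x{\left(-170 \right)}}{43805 - \frac{8664}{-38662}} = \frac{-16318 + \left(15360 + \left(-170\right)^{2} - -43520\right)}{43805 - \frac{8664}{-38662}} = \frac{-16318 + \left(15360 + 28900 + 43520\right)}{43805 - - \frac{4332}{19331}} = \frac{-16318 + 87780}{43805 + \frac{4332}{19331}} = \frac{71462}{\frac{846798787}{19331}} = 71462 \cdot \frac{19331}{846798787} = \frac{1381431922}{846798787}$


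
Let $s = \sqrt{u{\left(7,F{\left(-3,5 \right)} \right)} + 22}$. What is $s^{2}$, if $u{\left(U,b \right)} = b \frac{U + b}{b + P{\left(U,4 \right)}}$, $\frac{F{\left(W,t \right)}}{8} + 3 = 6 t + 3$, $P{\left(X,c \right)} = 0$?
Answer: $269$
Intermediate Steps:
$F{\left(W,t \right)} = 48 t$ ($F{\left(W,t \right)} = -24 + 8 \left(6 t + 3\right) = -24 + 8 \left(3 + 6 t\right) = -24 + \left(24 + 48 t\right) = 48 t$)
$u{\left(U,b \right)} = U + b$ ($u{\left(U,b \right)} = b \frac{U + b}{b + 0} = b \frac{U + b}{b} = U + b$)
$s = \sqrt{269}$ ($s = \sqrt{\left(7 + 48 \cdot 5\right) + 22} = \sqrt{\left(7 + 240\right) + 22} = \sqrt{247 + 22} = \sqrt{269} \approx 16.401$)
$s^{2} = \left(\sqrt{269}\right)^{2} = 269$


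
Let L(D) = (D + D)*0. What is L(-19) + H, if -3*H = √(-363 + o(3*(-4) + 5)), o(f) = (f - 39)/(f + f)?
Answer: -I*√17626/21 ≈ -6.322*I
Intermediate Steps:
L(D) = 0 (L(D) = (2*D)*0 = 0)
o(f) = (-39 + f)/(2*f) (o(f) = (-39 + f)/((2*f)) = (-39 + f)*(1/(2*f)) = (-39 + f)/(2*f))
H = -I*√17626/21 (H = -√(-363 + (-39 + (3*(-4) + 5))/(2*(3*(-4) + 5)))/3 = -√(-363 + (-39 + (-12 + 5))/(2*(-12 + 5)))/3 = -√(-363 + (½)*(-39 - 7)/(-7))/3 = -√(-363 + (½)*(-⅐)*(-46))/3 = -√(-363 + 23/7)/3 = -I*√17626/21 ≈ -6.322*I)
L(-19) + H = 0 - I*√17626/21 = -I*√17626/21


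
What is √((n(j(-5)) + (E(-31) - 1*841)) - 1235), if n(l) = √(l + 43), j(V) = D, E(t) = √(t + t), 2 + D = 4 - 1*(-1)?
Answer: √(-2076 + √46 + I*√62) ≈ 0.08655 + 45.489*I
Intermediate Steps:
D = 3 (D = -2 + (4 - 1*(-1)) = -2 + (4 + 1) = -2 + 5 = 3)
E(t) = √2*√t (E(t) = √(2*t) = √2*√t)
j(V) = 3
n(l) = √(43 + l)
√((n(j(-5)) + (E(-31) - 1*841)) - 1235) = √((√(43 + 3) + (√2*√(-31) - 1*841)) - 1235) = √((√46 + (√2*(I*√31) - 841)) - 1235) = √((√46 + (I*√62 - 841)) - 1235) = √((√46 + (-841 + I*√62)) - 1235) = √((-841 + √46 + I*√62) - 1235) = √(-2076 + √46 + I*√62)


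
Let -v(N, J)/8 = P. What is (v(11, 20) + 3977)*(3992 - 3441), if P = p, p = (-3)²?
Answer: 2151655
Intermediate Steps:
p = 9
P = 9
v(N, J) = -72 (v(N, J) = -8*9 = -72)
(v(11, 20) + 3977)*(3992 - 3441) = (-72 + 3977)*(3992 - 3441) = 3905*551 = 2151655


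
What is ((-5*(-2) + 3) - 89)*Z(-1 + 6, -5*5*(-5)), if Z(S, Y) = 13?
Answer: -988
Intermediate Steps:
((-5*(-2) + 3) - 89)*Z(-1 + 6, -5*5*(-5)) = ((-5*(-2) + 3) - 89)*13 = ((10 + 3) - 89)*13 = (13 - 89)*13 = -76*13 = -988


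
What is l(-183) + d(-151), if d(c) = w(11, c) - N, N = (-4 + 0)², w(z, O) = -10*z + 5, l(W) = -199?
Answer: -320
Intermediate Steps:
w(z, O) = 5 - 10*z
N = 16 (N = (-4)² = 16)
d(c) = -121 (d(c) = (5 - 10*11) - 1*16 = (5 - 110) - 16 = -105 - 16 = -121)
l(-183) + d(-151) = -199 - 121 = -320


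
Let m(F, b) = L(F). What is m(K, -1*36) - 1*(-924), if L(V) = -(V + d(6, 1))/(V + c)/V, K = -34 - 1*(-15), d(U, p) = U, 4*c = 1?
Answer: 1316752/1425 ≈ 924.04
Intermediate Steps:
c = 1/4 (c = (1/4)*1 = 1/4 ≈ 0.25000)
K = -19 (K = -34 + 15 = -19)
L(V) = -(6 + V)/(V*(1/4 + V)) (L(V) = -(V + 6)/(V + 1/4)/V = -(6 + V)/(1/4 + V)/V = -(6 + V)/(V*(1/4 + V)))
m(F, b) = 4*(-6 - F)/(F*(1 + 4*F))
m(K, -1*36) - 1*(-924) = 4*(-6 - 1*(-19))/(-19*(1 + 4*(-19))) - 1*(-924) = 4*(-1/19)*(-6 + 19)/(1 - 76) + 924 = 4*(-1/19)*13/(-75) + 924 = 4*(-1/19)*(-1/75)*13 + 924 = 52/1425 + 924 = 1316752/1425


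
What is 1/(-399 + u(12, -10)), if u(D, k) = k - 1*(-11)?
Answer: -1/398 ≈ -0.0025126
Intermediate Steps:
u(D, k) = 11 + k (u(D, k) = k + 11 = 11 + k)
1/(-399 + u(12, -10)) = 1/(-399 + (11 - 10)) = 1/(-399 + 1) = 1/(-398) = -1/398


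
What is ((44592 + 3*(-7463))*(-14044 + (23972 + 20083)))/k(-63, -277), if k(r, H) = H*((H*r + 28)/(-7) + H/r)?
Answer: 41979056679/43498418 ≈ 965.07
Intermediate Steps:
k(r, H) = H*(-4 + H/r - H*r/7) (k(r, H) = H*((28 + H*r)*(-⅐) + H/r) = H*((-4 - H*r/7) + H/r) = H*(-4 + H/r - H*r/7))
((44592 + 3*(-7463))*(-14044 + (23972 + 20083)))/k(-63, -277) = ((44592 + 3*(-7463))*(-14044 + (23972 + 20083)))/(((⅐)*(-277)*(7*(-277) - 1*(-63)*(28 - 277*(-63)))/(-63))) = ((44592 - 22389)*(-14044 + 44055))/(((⅐)*(-277)*(-1/63)*(-1939 - 1*(-63)*(28 + 17451)))) = (22203*30011)/(((⅐)*(-277)*(-1/63)*(-1939 - 1*(-63)*17479))) = 666334233/(((⅐)*(-277)*(-1/63)*(-1939 + 1101177))) = 666334233/(((⅐)*(-277)*(-1/63)*1099238)) = 666334233/(43498418/63) = 666334233*(63/43498418) = 41979056679/43498418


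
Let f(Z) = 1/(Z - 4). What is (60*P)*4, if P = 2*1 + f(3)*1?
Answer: 240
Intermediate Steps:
f(Z) = 1/(-4 + Z)
P = 1 (P = 2*1 + 1/(-4 + 3) = 2 + 1/(-1) = 2 - 1*1 = 2 - 1 = 1)
(60*P)*4 = (60*1)*4 = 60*4 = 240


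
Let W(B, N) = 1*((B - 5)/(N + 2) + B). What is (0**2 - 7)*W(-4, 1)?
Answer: 49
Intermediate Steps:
W(B, N) = B + (-5 + B)/(2 + N) (W(B, N) = 1*((-5 + B)/(2 + N) + B) = 1*(B + (-5 + B)/(2 + N)) = B + (-5 + B)/(2 + N))
(0**2 - 7)*W(-4, 1) = (0**2 - 7)*((-5 + 3*(-4) - 4*1)/(2 + 1)) = (0 - 7)*((-5 - 12 - 4)/3) = -7*(-21)/3 = -7*(-7) = 49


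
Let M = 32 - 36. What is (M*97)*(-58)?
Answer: 22504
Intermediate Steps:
M = -4
(M*97)*(-58) = -4*97*(-58) = -388*(-58) = 22504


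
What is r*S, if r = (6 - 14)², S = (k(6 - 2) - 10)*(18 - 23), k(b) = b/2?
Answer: 2560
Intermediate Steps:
k(b) = b/2 (k(b) = b*(½) = b/2)
S = 40 (S = ((6 - 2)/2 - 10)*(18 - 23) = ((½)*4 - 10)*(-5) = (2 - 10)*(-5) = -8*(-5) = 40)
r = 64 (r = (-8)² = 64)
r*S = 64*40 = 2560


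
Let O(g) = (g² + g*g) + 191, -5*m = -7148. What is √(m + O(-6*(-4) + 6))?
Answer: √85515/5 ≈ 58.486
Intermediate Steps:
m = 7148/5 (m = -⅕*(-7148) = 7148/5 ≈ 1429.6)
O(g) = 191 + 2*g² (O(g) = (g² + g²) + 191 = 2*g² + 191 = 191 + 2*g²)
√(m + O(-6*(-4) + 6)) = √(7148/5 + (191 + 2*(-6*(-4) + 6)²)) = √(7148/5 + (191 + 2*(24 + 6)²)) = √(7148/5 + (191 + 2*30²)) = √(7148/5 + (191 + 2*900)) = √(7148/5 + (191 + 1800)) = √(7148/5 + 1991) = √(17103/5) = √85515/5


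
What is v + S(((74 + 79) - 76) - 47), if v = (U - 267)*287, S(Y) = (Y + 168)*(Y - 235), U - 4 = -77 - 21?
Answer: -144197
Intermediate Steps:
U = -94 (U = 4 + (-77 - 21) = 4 - 98 = -94)
S(Y) = (-235 + Y)*(168 + Y) (S(Y) = (168 + Y)*(-235 + Y) = (-235 + Y)*(168 + Y))
v = -103607 (v = (-94 - 267)*287 = -361*287 = -103607)
v + S(((74 + 79) - 76) - 47) = -103607 + (-39480 + (((74 + 79) - 76) - 47)² - 67*(((74 + 79) - 76) - 47)) = -103607 + (-39480 + ((153 - 76) - 47)² - 67*((153 - 76) - 47)) = -103607 + (-39480 + (77 - 47)² - 67*(77 - 47)) = -103607 + (-39480 + 30² - 67*30) = -103607 + (-39480 + 900 - 2010) = -103607 - 40590 = -144197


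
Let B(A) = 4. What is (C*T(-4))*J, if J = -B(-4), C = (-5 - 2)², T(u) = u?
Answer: 784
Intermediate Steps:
C = 49 (C = (-7)² = 49)
J = -4 (J = -1*4 = -4)
(C*T(-4))*J = (49*(-4))*(-4) = -196*(-4) = 784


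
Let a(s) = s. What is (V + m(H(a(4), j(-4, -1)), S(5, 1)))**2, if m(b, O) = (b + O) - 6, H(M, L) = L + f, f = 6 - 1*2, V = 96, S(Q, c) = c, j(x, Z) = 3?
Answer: 9604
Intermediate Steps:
f = 4 (f = 6 - 2 = 4)
H(M, L) = 4 + L (H(M, L) = L + 4 = 4 + L)
m(b, O) = -6 + O + b (m(b, O) = (O + b) - 6 = -6 + O + b)
(V + m(H(a(4), j(-4, -1)), S(5, 1)))**2 = (96 + (-6 + 1 + (4 + 3)))**2 = (96 + (-6 + 1 + 7))**2 = (96 + 2)**2 = 98**2 = 9604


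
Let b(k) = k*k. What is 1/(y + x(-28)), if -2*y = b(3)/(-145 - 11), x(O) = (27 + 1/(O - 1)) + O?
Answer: -3016/3033 ≈ -0.99440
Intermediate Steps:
b(k) = k²
x(O) = 27 + O + 1/(-1 + O) (x(O) = (27 + 1/(-1 + O)) + O = 27 + O + 1/(-1 + O))
y = 3/104 (y = -3²/(2*(-145 - 11)) = -9/(2*(-156)) = -(-1)*9/312 = -½*(-3/52) = 3/104 ≈ 0.028846)
1/(y + x(-28)) = 1/(3/104 + (-26 + (-28)² + 26*(-28))/(-1 - 28)) = 1/(3/104 + (-26 + 784 - 728)/(-29)) = 1/(3/104 - 1/29*30) = 1/(3/104 - 30/29) = 1/(-3033/3016) = -3016/3033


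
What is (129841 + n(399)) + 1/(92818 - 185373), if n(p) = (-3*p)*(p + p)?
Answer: -76391657576/92555 ≈ -8.2537e+5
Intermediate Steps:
n(p) = -6*p**2 (n(p) = (-3*p)*(2*p) = -6*p**2)
(129841 + n(399)) + 1/(92818 - 185373) = (129841 - 6*399**2) + 1/(92818 - 185373) = (129841 - 6*159201) + 1/(-92555) = (129841 - 955206) - 1/92555 = -825365 - 1/92555 = -76391657576/92555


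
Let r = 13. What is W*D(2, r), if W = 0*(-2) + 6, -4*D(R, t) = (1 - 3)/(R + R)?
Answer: ¾ ≈ 0.75000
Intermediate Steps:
D(R, t) = 1/(4*R) (D(R, t) = -(1 - 3)/(4*(R + R)) = -(-1)/(2*(2*R)) = -(-1)*1/(2*R)/2 = -(-1)/(4*R) = 1/(4*R))
W = 6 (W = 0 + 6 = 6)
W*D(2, r) = 6*((¼)/2) = 6*((¼)*(½)) = 6*(⅛) = ¾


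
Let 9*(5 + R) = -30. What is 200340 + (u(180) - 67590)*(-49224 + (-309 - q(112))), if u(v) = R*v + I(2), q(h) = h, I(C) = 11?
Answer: 3429627295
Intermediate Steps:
R = -25/3 (R = -5 + (⅑)*(-30) = -5 - 10/3 = -25/3 ≈ -8.3333)
u(v) = 11 - 25*v/3 (u(v) = -25*v/3 + 11 = 11 - 25*v/3)
200340 + (u(180) - 67590)*(-49224 + (-309 - q(112))) = 200340 + ((11 - 25/3*180) - 67590)*(-49224 + (-309 - 1*112)) = 200340 + ((11 - 1500) - 67590)*(-49224 + (-309 - 112)) = 200340 + (-1489 - 67590)*(-49224 - 421) = 200340 - 69079*(-49645) = 200340 + 3429426955 = 3429627295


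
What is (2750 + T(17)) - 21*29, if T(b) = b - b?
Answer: 2141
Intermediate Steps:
T(b) = 0
(2750 + T(17)) - 21*29 = (2750 + 0) - 21*29 = 2750 - 609 = 2141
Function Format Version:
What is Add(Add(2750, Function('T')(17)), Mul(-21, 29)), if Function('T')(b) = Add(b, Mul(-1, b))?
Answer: 2141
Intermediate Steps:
Function('T')(b) = 0
Add(Add(2750, Function('T')(17)), Mul(-21, 29)) = Add(Add(2750, 0), Mul(-21, 29)) = Add(2750, -609) = 2141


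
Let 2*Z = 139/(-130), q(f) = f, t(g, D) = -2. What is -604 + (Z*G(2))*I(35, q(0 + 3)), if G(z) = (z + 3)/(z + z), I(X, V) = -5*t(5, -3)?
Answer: -63511/104 ≈ -610.68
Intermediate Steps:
Z = -139/260 (Z = (139/(-130))/2 = (139*(-1/130))/2 = (1/2)*(-139/130) = -139/260 ≈ -0.53462)
I(X, V) = 10 (I(X, V) = -5*(-2) = 10)
G(z) = (3 + z)/(2*z) (G(z) = (3 + z)/((2*z)) = (3 + z)*(1/(2*z)) = (3 + z)/(2*z))
-604 + (Z*G(2))*I(35, q(0 + 3)) = -604 - 139*(3 + 2)/(520*2)*10 = -604 - 139*5/(520*2)*10 = -604 - 139/260*5/4*10 = -604 - 139/208*10 = -604 - 695/104 = -63511/104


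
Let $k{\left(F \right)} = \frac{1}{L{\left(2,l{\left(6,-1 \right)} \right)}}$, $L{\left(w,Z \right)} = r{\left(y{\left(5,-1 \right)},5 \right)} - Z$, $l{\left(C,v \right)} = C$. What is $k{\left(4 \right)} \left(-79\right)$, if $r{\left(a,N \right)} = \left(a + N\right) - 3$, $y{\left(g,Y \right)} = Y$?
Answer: $\frac{79}{5} \approx 15.8$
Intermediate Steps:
$r{\left(a,N \right)} = -3 + N + a$ ($r{\left(a,N \right)} = \left(N + a\right) - 3 = -3 + N + a$)
$L{\left(w,Z \right)} = 1 - Z$ ($L{\left(w,Z \right)} = \left(-3 + 5 - 1\right) - Z = 1 - Z$)
$k{\left(F \right)} = - \frac{1}{5}$ ($k{\left(F \right)} = \frac{1}{1 - 6} = \frac{1}{-5} = - \frac{1}{5}$)
$k{\left(4 \right)} \left(-79\right) = \left(- \frac{1}{5}\right) \left(-79\right) = \frac{79}{5}$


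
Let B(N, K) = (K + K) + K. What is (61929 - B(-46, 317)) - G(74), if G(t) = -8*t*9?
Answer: 66306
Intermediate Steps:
B(N, K) = 3*K (B(N, K) = 2*K + K = 3*K)
G(t) = -72*t
(61929 - B(-46, 317)) - G(74) = (61929 - 3*317) - (-72)*74 = (61929 - 1*951) - 1*(-5328) = (61929 - 951) + 5328 = 60978 + 5328 = 66306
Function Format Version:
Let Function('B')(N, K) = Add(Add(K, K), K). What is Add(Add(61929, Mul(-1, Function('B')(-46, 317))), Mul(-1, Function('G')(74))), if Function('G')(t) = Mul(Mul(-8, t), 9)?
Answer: 66306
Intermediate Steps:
Function('B')(N, K) = Mul(3, K) (Function('B')(N, K) = Add(Mul(2, K), K) = Mul(3, K))
Function('G')(t) = Mul(-72, t)
Add(Add(61929, Mul(-1, Function('B')(-46, 317))), Mul(-1, Function('G')(74))) = Add(Add(61929, Mul(-1, Mul(3, 317))), Mul(-1, Mul(-72, 74))) = Add(Add(61929, Mul(-1, 951)), Mul(-1, -5328)) = Add(Add(61929, -951), 5328) = Add(60978, 5328) = 66306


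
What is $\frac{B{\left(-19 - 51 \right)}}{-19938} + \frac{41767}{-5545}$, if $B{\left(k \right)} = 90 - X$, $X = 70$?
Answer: $- \frac{416430673}{55278105} \approx -7.5334$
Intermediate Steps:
$B{\left(k \right)} = 20$ ($B{\left(k \right)} = 90 - 70 = 20$)
$\frac{B{\left(-19 - 51 \right)}}{-19938} + \frac{41767}{-5545} = \frac{20}{-19938} + \frac{41767}{-5545} = 20 \left(- \frac{1}{19938}\right) + 41767 \left(- \frac{1}{5545}\right) = - \frac{10}{9969} - \frac{41767}{5545} = - \frac{416430673}{55278105}$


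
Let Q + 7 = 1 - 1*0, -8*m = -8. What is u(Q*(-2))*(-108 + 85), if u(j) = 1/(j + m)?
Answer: -23/13 ≈ -1.7692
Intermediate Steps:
m = 1 (m = -⅛*(-8) = 1)
Q = -6 (Q = -7 + (1 - 1*0) = -7 + (1 + 0) = -7 + 1 = -6)
u(j) = 1/(1 + j) (u(j) = 1/(j + 1) = 1/(1 + j))
u(Q*(-2))*(-108 + 85) = (-108 + 85)/(1 - 6*(-2)) = -23/(1 + 12) = -23/13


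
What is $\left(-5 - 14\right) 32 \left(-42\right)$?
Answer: $25536$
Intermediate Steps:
$\left(-5 - 14\right) 32 \left(-42\right) = \left(-19\right) 32 \left(-42\right) = \left(-608\right) \left(-42\right) = 25536$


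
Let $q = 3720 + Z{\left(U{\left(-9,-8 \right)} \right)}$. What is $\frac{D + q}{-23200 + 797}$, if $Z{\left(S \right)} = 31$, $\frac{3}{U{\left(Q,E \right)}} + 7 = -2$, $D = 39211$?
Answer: $- \frac{42962}{22403} \approx -1.9177$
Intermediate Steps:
$U{\left(Q,E \right)} = - \frac{1}{3}$ ($U{\left(Q,E \right)} = \frac{3}{-7 - 2} = \frac{3}{-9} = 3 \left(- \frac{1}{9}\right) = - \frac{1}{3}$)
$q = 3751$ ($q = 3720 + 31 = 3751$)
$\frac{D + q}{-23200 + 797} = \frac{39211 + 3751}{-23200 + 797} = \frac{42962}{-22403} = 42962 \left(- \frac{1}{22403}\right) = - \frac{42962}{22403}$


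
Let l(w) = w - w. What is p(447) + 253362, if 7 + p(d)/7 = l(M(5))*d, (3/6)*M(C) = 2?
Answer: 253313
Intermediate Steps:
M(C) = 4 (M(C) = 2*2 = 4)
l(w) = 0
p(d) = -49 (p(d) = -49 + 7*(0*d) = -49 + 7*0 = -49 + 0 = -49)
p(447) + 253362 = -49 + 253362 = 253313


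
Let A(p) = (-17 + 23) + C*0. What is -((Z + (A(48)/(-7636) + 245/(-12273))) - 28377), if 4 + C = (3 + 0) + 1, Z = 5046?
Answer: 1093252296163/46858314 ≈ 23331.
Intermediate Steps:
C = 0 (C = -4 + ((3 + 0) + 1) = -4 + (3 + 1) = -4 + 4 = 0)
A(p) = 6 (A(p) = (-17 + 23) + 0*0 = 6 + 0 = 6)
-((Z + (A(48)/(-7636) + 245/(-12273))) - 28377) = -((5046 + (6/(-7636) + 245/(-12273))) - 28377) = -((5046 + (6*(-1/7636) + 245*(-1/12273))) - 28377) = -((5046 + (-3/3818 - 245/12273)) - 28377) = -((5046 - 972229/46858314) - 28377) = -(236446080215/46858314 - 28377) = -1*(-1093252296163/46858314) = 1093252296163/46858314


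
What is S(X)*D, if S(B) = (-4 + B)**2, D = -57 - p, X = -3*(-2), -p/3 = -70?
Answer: -1068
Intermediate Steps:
p = 210 (p = -3*(-70) = 210)
X = 6
D = -267 (D = -57 - 1*210 = -57 - 210 = -267)
S(X)*D = (-4 + 6)**2*(-267) = 2**2*(-267) = 4*(-267) = -1068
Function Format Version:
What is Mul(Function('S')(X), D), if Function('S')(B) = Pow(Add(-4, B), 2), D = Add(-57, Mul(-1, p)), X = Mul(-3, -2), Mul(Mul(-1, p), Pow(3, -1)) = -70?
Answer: -1068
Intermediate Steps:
p = 210 (p = Mul(-3, -70) = 210)
X = 6
D = -267 (D = Add(-57, Mul(-1, 210)) = Add(-57, -210) = -267)
Mul(Function('S')(X), D) = Mul(Pow(Add(-4, 6), 2), -267) = Mul(Pow(2, 2), -267) = Mul(4, -267) = -1068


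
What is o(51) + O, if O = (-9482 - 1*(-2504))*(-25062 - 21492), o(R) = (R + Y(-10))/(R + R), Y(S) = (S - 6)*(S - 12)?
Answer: 33135089227/102 ≈ 3.2485e+8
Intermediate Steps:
Y(S) = (-12 + S)*(-6 + S) (Y(S) = (-6 + S)*(-12 + S) = (-12 + S)*(-6 + S))
o(R) = (352 + R)/(2*R) (o(R) = (R + (72 + (-10)**2 - 18*(-10)))/(R + R) = (R + (72 + 100 + 180))/((2*R)) = (R + 352)*(1/(2*R)) = (352 + R)*(1/(2*R)) = (352 + R)/(2*R))
O = 324853812 (O = (-9482 + 2504)*(-46554) = -6978*(-46554) = 324853812)
o(51) + O = (1/2)*(352 + 51)/51 + 324853812 = (1/2)*(1/51)*403 + 324853812 = 403/102 + 324853812 = 33135089227/102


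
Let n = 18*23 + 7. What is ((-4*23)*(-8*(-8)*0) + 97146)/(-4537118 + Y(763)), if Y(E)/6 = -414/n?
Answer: -20449233/955064581 ≈ -0.021411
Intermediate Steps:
n = 421 (n = 414 + 7 = 421)
Y(E) = -2484/421 (Y(E) = 6*(-414/421) = -2484/421)
((-4*23)*(-8*(-8)*0) + 97146)/(-4537118 + Y(763)) = ((-4*23)*(-8*(-8)*0) + 97146)/(-4537118 - 2484/421) = (-5888*0 + 97146)/(-1910129162/421) = (-92*0 + 97146)*(-421/1910129162) = (0 + 97146)*(-421/1910129162) = 97146*(-421/1910129162) = -20449233/955064581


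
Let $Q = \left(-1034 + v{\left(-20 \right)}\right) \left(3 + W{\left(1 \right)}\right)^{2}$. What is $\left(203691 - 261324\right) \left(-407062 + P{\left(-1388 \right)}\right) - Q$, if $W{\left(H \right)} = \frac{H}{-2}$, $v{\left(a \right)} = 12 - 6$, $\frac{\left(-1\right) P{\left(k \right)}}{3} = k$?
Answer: $23220226859$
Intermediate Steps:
$P{\left(k \right)} = - 3 k$
$v{\left(a \right)} = 6$
$W{\left(H \right)} = - \frac{H}{2}$ ($W{\left(H \right)} = H \left(- \frac{1}{2}\right) = - \frac{H}{2}$)
$Q = -6425$ ($Q = \left(-1034 + 6\right) \left(3 - \frac{1}{2}\right)^{2} = - 1028 \left(3 - \frac{1}{2}\right)^{2} = - 1028 \left(\frac{5}{2}\right)^{2} = \left(-1028\right) \frac{25}{4} = -6425$)
$\left(203691 - 261324\right) \left(-407062 + P{\left(-1388 \right)}\right) - Q = \left(203691 - 261324\right) \left(-407062 - -4164\right) - -6425 = - 57633 \left(-407062 + 4164\right) + 6425 = \left(-57633\right) \left(-402898\right) + 6425 = 23220220434 + 6425 = 23220226859$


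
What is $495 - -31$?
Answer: $526$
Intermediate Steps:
$495 - -31 = 495 + \left(-14 + 45\right) = 495 + 31 = 526$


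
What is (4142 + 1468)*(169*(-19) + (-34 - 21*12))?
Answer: -19618170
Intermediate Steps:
(4142 + 1468)*(169*(-19) + (-34 - 21*12)) = 5610*(-3211 + (-34 - 252)) = 5610*(-3211 - 286) = 5610*(-3497) = -19618170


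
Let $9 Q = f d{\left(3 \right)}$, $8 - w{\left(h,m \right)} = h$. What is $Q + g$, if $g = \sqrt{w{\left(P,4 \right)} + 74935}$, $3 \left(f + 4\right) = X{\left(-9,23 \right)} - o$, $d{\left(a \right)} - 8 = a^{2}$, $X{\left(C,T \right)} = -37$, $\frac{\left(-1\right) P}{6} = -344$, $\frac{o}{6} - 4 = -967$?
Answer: $\frac{97393}{27} + \sqrt{72879} \approx 3877.1$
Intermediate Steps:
$o = -5778$ ($o = 24 + 6 \left(-967\right) = 24 - 5802 = -5778$)
$P = 2064$ ($P = \left(-6\right) \left(-344\right) = 2064$)
$w{\left(h,m \right)} = 8 - h$
$d{\left(a \right)} = 8 + a^{2}$
$f = \frac{5729}{3}$ ($f = -4 + \frac{-37 - -5778}{3} = -4 + \frac{-37 + 5778}{3} = -4 + \frac{1}{3} \cdot 5741 = -4 + \frac{5741}{3} = \frac{5729}{3} \approx 1909.7$)
$g = \sqrt{72879}$ ($g = \sqrt{\left(8 - 2064\right) + 74935} = \sqrt{-2056 + 74935} = \sqrt{72879} \approx 269.96$)
$Q = \frac{97393}{27}$ ($Q = \frac{\frac{5729}{3} \left(8 + 3^{2}\right)}{9} = \frac{\frac{5729}{3} \left(8 + 9\right)}{9} = \frac{\frac{5729}{3} \cdot 17}{9} = \frac{1}{9} \cdot \frac{97393}{3} = \frac{97393}{27} \approx 3607.1$)
$Q + g = \frac{97393}{27} + \sqrt{72879}$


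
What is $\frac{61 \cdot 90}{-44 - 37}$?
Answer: $- \frac{610}{9} \approx -67.778$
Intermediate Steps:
$\frac{61 \cdot 90}{-44 - 37} = \frac{5490}{-81} = 5490 \left(- \frac{1}{81}\right) = - \frac{610}{9}$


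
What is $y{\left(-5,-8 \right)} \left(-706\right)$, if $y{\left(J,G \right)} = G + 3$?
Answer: $3530$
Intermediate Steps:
$y{\left(J,G \right)} = 3 + G$
$y{\left(-5,-8 \right)} \left(-706\right) = \left(3 - 8\right) \left(-706\right) = \left(-5\right) \left(-706\right) = 3530$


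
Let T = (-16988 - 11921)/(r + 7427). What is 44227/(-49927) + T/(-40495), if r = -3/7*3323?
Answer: -10749507914257/12136539743900 ≈ -0.88571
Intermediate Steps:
r = -9969/7 (r = -3*⅐*3323 = -3/7*3323 = -9969/7 ≈ -1424.1)
T = -202363/42020 (T = (-16988 - 11921)/(-9969/7 + 7427) = -28909/42020/7 = -28909*7/42020 = -202363/42020 ≈ -4.8159)
44227/(-49927) + T/(-40495) = 44227/(-49927) - 202363/42020/(-40495) = 44227*(-1/49927) - 202363/42020*(-1/40495) = -44227/49927 + 28909/243085700 = -10749507914257/12136539743900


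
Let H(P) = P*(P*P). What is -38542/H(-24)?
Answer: 19271/6912 ≈ 2.7880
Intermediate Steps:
H(P) = P**3 (H(P) = P*P**2 = P**3)
-38542/H(-24) = -38542/((-24)**3) = -38542/(-13824) = -38542*(-1/13824) = 19271/6912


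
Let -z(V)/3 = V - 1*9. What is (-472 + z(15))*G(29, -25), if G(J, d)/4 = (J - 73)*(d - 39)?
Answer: -5519360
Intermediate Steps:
z(V) = 27 - 3*V (z(V) = -3*(V - 1*9) = -3*(V - 9) = -3*(-9 + V) = 27 - 3*V)
G(J, d) = 4*(-73 + J)*(-39 + d) (G(J, d) = 4*((J - 73)*(d - 39)) = 4*((-73 + J)*(-39 + d)) = 4*(-73 + J)*(-39 + d))
(-472 + z(15))*G(29, -25) = (-472 + (27 - 3*15))*(11388 - 292*(-25) - 156*29 + 4*29*(-25)) = (-472 + (27 - 45))*(11388 + 7300 - 4524 - 2900) = (-472 - 18)*11264 = -490*11264 = -5519360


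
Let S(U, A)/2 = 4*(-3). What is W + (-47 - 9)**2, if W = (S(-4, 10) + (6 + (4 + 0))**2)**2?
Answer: 8912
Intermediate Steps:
S(U, A) = -24 (S(U, A) = 2*(4*(-3)) = 2*(-12) = -24)
W = 5776 (W = (-24 + (6 + (4 + 0))**2)**2 = (-24 + (6 + 4)**2)**2 = (-24 + 10**2)**2 = (-24 + 100)**2 = 76**2 = 5776)
W + (-47 - 9)**2 = 5776 + (-47 - 9)**2 = 5776 + (-56)**2 = 5776 + 3136 = 8912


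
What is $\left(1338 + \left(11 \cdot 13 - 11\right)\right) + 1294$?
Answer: $2764$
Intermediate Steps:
$\left(1338 + \left(11 \cdot 13 - 11\right)\right) + 1294 = \left(1338 + \left(143 - 11\right)\right) + 1294 = \left(1338 + 132\right) + 1294 = 1470 + 1294 = 2764$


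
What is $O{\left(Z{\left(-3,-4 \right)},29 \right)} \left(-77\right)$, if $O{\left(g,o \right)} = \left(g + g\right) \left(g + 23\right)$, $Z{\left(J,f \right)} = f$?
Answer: $11704$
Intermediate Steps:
$O{\left(g,o \right)} = 2 g \left(23 + g\right)$
$O{\left(Z{\left(-3,-4 \right)},29 \right)} \left(-77\right) = 2 \left(-4\right) \left(23 - 4\right) \left(-77\right) = 2 \left(-4\right) 19 \left(-77\right) = \left(-152\right) \left(-77\right) = 11704$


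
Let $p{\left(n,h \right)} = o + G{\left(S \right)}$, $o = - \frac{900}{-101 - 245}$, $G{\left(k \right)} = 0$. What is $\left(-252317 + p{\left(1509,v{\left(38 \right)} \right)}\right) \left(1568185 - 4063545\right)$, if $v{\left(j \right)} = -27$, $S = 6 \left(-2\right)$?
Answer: $\frac{108923439685760}{173} \approx 6.2962 \cdot 10^{11}$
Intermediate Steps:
$S = -12$
$o = \frac{450}{173}$ ($o = - \frac{900}{-101 - 245} = - \frac{900}{-346} = \left(-900\right) \left(- \frac{1}{346}\right) = \frac{450}{173} \approx 2.6012$)
$p{\left(n,h \right)} = \frac{450}{173}$ ($p{\left(n,h \right)} = \frac{450}{173} + 0 = \frac{450}{173}$)
$\left(-252317 + p{\left(1509,v{\left(38 \right)} \right)}\right) \left(1568185 - 4063545\right) = \left(-252317 + \frac{450}{173}\right) \left(1568185 - 4063545\right) = \left(- \frac{43650391}{173}\right) \left(-2495360\right) = \frac{108923439685760}{173}$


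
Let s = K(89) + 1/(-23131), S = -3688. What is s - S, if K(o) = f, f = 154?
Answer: 88869301/23131 ≈ 3842.0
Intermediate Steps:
K(o) = 154
s = 3562173/23131 (s = 154 + 1/(-23131) = 154 - 1/23131 = 3562173/23131 ≈ 154.00)
s - S = 3562173/23131 - 1*(-3688) = 3562173/23131 + 3688 = 88869301/23131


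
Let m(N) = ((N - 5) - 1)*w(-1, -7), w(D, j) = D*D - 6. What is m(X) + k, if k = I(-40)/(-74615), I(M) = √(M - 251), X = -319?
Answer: 1625 - I*√291/74615 ≈ 1625.0 - 0.00022862*I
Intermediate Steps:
w(D, j) = -6 + D² (w(D, j) = D² - 6 = -6 + D²)
I(M) = √(-251 + M)
m(N) = 30 - 5*N (m(N) = ((N - 5) - 1)*(-6 + (-1)²) = ((-5 + N) - 1)*(-6 + 1) = (-6 + N)*(-5) = 30 - 5*N)
k = -I*√291/74615 (k = √(-251 - 40)/(-74615) = √(-291)*(-1/74615) = (I*√291)*(-1/74615) = -I*√291/74615 ≈ -0.00022862*I)
m(X) + k = (30 - 5*(-319)) - I*√291/74615 = (30 + 1595) - I*√291/74615 = 1625 - I*√291/74615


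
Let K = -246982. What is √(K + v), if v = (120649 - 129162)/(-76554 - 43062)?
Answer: I*√55215849055731/14952 ≈ 496.97*I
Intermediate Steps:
v = 8513/119616 (v = -8513/(-119616) = -8513*(-1/119616) = 8513/119616 ≈ 0.071169)
√(K + v) = √(-246982 + 8513/119616) = √(-29542990399/119616) = I*√55215849055731/14952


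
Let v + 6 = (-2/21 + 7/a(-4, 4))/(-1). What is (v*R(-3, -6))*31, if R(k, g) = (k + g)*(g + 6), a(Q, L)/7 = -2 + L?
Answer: 0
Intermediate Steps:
a(Q, L) = -14 + 7*L (a(Q, L) = 7*(-2 + L) = -14 + 7*L)
R(k, g) = (6 + g)*(g + k) (R(k, g) = (g + k)*(6 + g) = (6 + g)*(g + k))
v = -269/42 (v = -6 + (-2/21 + 7/(-14 + 7*4))/(-1) = -6 + (-2*1/21 + 7/(-14 + 28))*(-1) = -6 + (-2/21 + 7/14)*(-1) = -6 + (-2/21 + 7*(1/14))*(-1) = -6 + (-2/21 + ½)*(-1) = -6 + (17/42)*(-1) = -6 - 17/42 = -269/42 ≈ -6.4048)
(v*R(-3, -6))*31 = -269*((-6)² + 6*(-6) + 6*(-3) - 6*(-3))/42*31 = -269*(36 - 36 - 18 + 18)/42*31 = -269/42*0*31 = 0*31 = 0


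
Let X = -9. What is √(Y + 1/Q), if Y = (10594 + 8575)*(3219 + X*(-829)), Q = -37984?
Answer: √18460868211676346/9496 ≈ 14308.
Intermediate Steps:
Y = 204724920 (Y = (10594 + 8575)*(3219 - 9*(-829)) = 19169*(3219 + 7461) = 19169*10680 = 204724920)
√(Y + 1/Q) = √(204724920 + 1/(-37984)) = √(204724920 - 1/37984) = √(7776271361279/37984) = √18460868211676346/9496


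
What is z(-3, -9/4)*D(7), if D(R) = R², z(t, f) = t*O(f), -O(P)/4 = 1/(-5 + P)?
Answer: -2352/29 ≈ -81.103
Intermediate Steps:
O(P) = -4/(-5 + P)
z(t, f) = -4*t/(-5 + f) (z(t, f) = t*(-4/(-5 + f)) = -4*t/(-5 + f))
z(-3, -9/4)*D(7) = -4*(-3)/(-5 - 9/4)*7² = -4*(-3)/(-5 - 9*¼)*49 = -4*(-3)/(-5 - 9/4)*49 = -4*(-3)/(-29/4)*49 = -4*(-3)*(-4/29)*49 = -48/29*49 = -2352/29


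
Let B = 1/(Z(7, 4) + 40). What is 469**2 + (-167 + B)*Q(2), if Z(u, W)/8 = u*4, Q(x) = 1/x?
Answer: 116095321/528 ≈ 2.1988e+5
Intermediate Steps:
Z(u, W) = 32*u (Z(u, W) = 8*(u*4) = 8*(4*u) = 32*u)
B = 1/264 (B = 1/(32*7 + 40) = 1/(224 + 40) = 1/264 ≈ 0.0037879)
469**2 + (-167 + B)*Q(2) = 469**2 + (-167 + 1/264)/2 = 219961 - 44087/264*1/2 = 219961 - 44087/528 = 116095321/528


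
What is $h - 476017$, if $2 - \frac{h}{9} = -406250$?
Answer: $3180251$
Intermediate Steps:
$h = 3656268$ ($h = 18 - -3656250 = 18 + 3656250 = 3656268$)
$h - 476017 = 3656268 - 476017 = 3180251$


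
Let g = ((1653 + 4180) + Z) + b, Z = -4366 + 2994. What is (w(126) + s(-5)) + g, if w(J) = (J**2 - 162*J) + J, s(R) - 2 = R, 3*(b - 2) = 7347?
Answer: 2499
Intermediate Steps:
b = 2451 (b = 2 + (1/3)*7347 = 2 + 2449 = 2451)
s(R) = 2 + R
w(J) = J**2 - 161*J
Z = -1372
g = 6912 (g = ((1653 + 4180) - 1372) + 2451 = (5833 - 1372) + 2451 = 4461 + 2451 = 6912)
(w(126) + s(-5)) + g = (126*(-161 + 126) + (2 - 5)) + 6912 = (126*(-35) - 3) + 6912 = (-4410 - 3) + 6912 = -4413 + 6912 = 2499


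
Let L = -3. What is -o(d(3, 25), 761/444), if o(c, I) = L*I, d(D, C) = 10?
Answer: 761/148 ≈ 5.1419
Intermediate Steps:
o(c, I) = -3*I
-o(d(3, 25), 761/444) = -(-3)*761/444 = -1*(-761/148) = 761/148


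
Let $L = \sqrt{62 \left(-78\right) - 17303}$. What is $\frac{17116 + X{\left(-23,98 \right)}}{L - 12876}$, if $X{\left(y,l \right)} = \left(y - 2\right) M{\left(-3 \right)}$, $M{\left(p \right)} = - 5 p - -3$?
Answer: $- \frac{214591416}{165813515} - \frac{216658 i \sqrt{131}}{165813515} \approx -1.2942 - 0.014955 i$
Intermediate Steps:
$L = 13 i \sqrt{131}$ ($L = \sqrt{-4836 - 17303} = \sqrt{-22139} = 13 i \sqrt{131} \approx 148.79 i$)
$M{\left(p \right)} = 3 - 5 p$ ($M{\left(p \right)} = - 5 p + 3 = 3 - 5 p$)
$X{\left(y,l \right)} = -36 + 18 y$ ($X{\left(y,l \right)} = \left(y - 2\right) \left(3 - -15\right) = \left(-2 + y\right) \left(3 + 15\right) = \left(-2 + y\right) 18 = -36 + 18 y$)
$\frac{17116 + X{\left(-23,98 \right)}}{L - 12876} = \frac{17116 + \left(-36 + 18 \left(-23\right)\right)}{13 i \sqrt{131} - 12876} = \frac{17116 - 450}{-12876 + 13 i \sqrt{131}} = \frac{16666}{-12876 + 13 i \sqrt{131}}$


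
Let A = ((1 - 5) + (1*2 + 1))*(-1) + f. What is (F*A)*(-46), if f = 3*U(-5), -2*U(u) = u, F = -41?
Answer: 16031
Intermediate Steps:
U(u) = -u/2
f = 15/2 (f = 3*(-½*(-5)) = 3*(5/2) = 15/2 ≈ 7.5000)
A = 17/2 (A = ((1 - 5) + (1*2 + 1))*(-1) + 15/2 = (-4 + (2 + 1))*(-1) + 15/2 = (-4 + 3)*(-1) + 15/2 = -1*(-1) + 15/2 = 1 + 15/2 = 17/2 ≈ 8.5000)
(F*A)*(-46) = -41*17/2*(-46) = -697/2*(-46) = 16031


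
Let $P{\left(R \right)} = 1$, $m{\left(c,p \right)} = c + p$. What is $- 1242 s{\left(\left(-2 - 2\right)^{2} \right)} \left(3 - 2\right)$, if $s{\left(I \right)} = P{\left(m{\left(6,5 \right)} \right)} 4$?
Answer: $-4968$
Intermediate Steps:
$s{\left(I \right)} = 4$ ($s{\left(I \right)} = 1 \cdot 4 = 4$)
$- 1242 s{\left(\left(-2 - 2\right)^{2} \right)} \left(3 - 2\right) = - 1242 \cdot 4 \left(3 - 2\right) = - 1242 \cdot 4 \cdot 1 = \left(-1242\right) 4 = -4968$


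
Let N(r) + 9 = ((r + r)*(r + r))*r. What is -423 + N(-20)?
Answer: -32432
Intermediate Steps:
N(r) = -9 + 4*r**3 (N(r) = -9 + ((r + r)*(r + r))*r = -9 + ((2*r)*(2*r))*r = -9 + (4*r**2)*r = -9 + 4*r**3)
-423 + N(-20) = -423 + (-9 + 4*(-20)**3) = -423 + (-9 + 4*(-8000)) = -423 + (-9 - 32000) = -423 - 32009 = -32432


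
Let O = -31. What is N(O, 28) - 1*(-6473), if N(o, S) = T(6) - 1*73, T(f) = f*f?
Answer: 6436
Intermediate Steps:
T(f) = f²
N(o, S) = -37 (N(o, S) = 6² - 1*73 = 36 - 73 = -37)
N(O, 28) - 1*(-6473) = -37 - 1*(-6473) = -37 + 6473 = 6436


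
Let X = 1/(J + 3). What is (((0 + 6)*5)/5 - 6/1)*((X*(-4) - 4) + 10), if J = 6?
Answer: 0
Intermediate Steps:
X = 1/9 (X = 1/(6 + 3) = 1/9 ≈ 0.11111)
(((0 + 6)*5)/5 - 6/1)*((X*(-4) - 4) + 10) = (((0 + 6)*5)/5 - 6/1)*(((1/9)*(-4) - 4) + 10) = ((6*5)*(1/5) - 6*1)*((-4/9 - 4) + 10) = (30*(1/5) - 6)*(-40/9 + 10) = (6 - 6)*(50/9) = 0*(50/9) = 0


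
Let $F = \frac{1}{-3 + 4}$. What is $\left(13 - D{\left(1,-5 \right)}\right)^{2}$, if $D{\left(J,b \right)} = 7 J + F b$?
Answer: $121$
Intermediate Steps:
$F = 1$ ($F = 1^{-1} = 1$)
$D{\left(J,b \right)} = b + 7 J$ ($D{\left(J,b \right)} = 7 J + 1 b = 7 J + b = b + 7 J$)
$\left(13 - D{\left(1,-5 \right)}\right)^{2} = \left(13 - \left(-5 + 7 \cdot 1\right)\right)^{2} = \left(13 - \left(-5 + 7\right)\right)^{2} = \left(13 - 2\right)^{2} = 11^{2} = 121$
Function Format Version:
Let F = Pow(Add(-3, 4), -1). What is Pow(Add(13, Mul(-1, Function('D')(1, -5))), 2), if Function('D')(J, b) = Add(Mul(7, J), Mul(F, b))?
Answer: 121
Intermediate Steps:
F = 1 (F = Pow(1, -1) = 1)
Function('D')(J, b) = Add(b, Mul(7, J)) (Function('D')(J, b) = Add(Mul(7, J), Mul(1, b)) = Add(Mul(7, J), b) = Add(b, Mul(7, J)))
Pow(Add(13, Mul(-1, Function('D')(1, -5))), 2) = Pow(Add(13, Mul(-1, Add(-5, Mul(7, 1)))), 2) = Pow(Add(13, Mul(-1, Add(-5, 7))), 2) = Pow(Add(13, Mul(-1, 2)), 2) = Pow(Add(13, -2), 2) = Pow(11, 2) = 121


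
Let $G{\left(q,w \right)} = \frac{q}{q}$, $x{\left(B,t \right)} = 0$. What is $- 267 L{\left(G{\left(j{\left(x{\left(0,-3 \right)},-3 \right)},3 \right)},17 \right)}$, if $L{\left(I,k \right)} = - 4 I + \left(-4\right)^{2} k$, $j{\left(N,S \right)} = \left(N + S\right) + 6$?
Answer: $-71556$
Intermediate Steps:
$j{\left(N,S \right)} = 6 + N + S$
$G{\left(q,w \right)} = 1$
$L{\left(I,k \right)} = - 4 I + 16 k$
$- 267 L{\left(G{\left(j{\left(x{\left(0,-3 \right)},-3 \right)},3 \right)},17 \right)} = - 267 \left(\left(-4\right) 1 + 16 \cdot 17\right) = - 267 \left(-4 + 272\right) = \left(-267\right) 268 = -71556$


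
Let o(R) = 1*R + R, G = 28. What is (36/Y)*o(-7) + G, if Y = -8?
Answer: 91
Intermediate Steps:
o(R) = 2*R (o(R) = R + R = 2*R)
(36/Y)*o(-7) + G = (36/(-8))*(2*(-7)) + 28 = (36*(-⅛))*(-14) + 28 = -9/2*(-14) + 28 = 63 + 28 = 91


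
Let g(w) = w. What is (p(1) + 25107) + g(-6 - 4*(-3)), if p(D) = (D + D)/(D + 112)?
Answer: 2837771/113 ≈ 25113.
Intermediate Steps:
p(D) = 2*D/(112 + D) (p(D) = (2*D)/(112 + D) = 2*D/(112 + D))
(p(1) + 25107) + g(-6 - 4*(-3)) = (2*1/(112 + 1) + 25107) + (-6 - 4*(-3)) = (2*1/113 + 25107) + (-6 + 12) = (2*1*(1/113) + 25107) + 6 = (2/113 + 25107) + 6 = 2837093/113 + 6 = 2837771/113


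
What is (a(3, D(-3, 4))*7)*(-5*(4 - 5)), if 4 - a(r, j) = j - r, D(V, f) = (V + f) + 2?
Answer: 140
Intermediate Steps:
D(V, f) = 2 + V + f
a(r, j) = 4 + r - j (a(r, j) = 4 - (j - r) = 4 + (r - j) = 4 + r - j)
(a(3, D(-3, 4))*7)*(-5*(4 - 5)) = ((4 + 3 - (2 - 3 + 4))*7)*(-5*(4 - 5)) = ((4 + 3 - 1*3)*7)*(-5*(-1)) = ((4 + 3 - 3)*7)*5 = (4*7)*5 = 28*5 = 140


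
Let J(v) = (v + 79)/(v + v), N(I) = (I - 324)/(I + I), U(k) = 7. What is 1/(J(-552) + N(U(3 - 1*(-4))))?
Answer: -7728/171673 ≈ -0.045016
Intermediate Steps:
N(I) = (-324 + I)/(2*I) (N(I) = (-324 + I)/((2*I)) = (-324 + I)*(1/(2*I)) = (-324 + I)/(2*I))
J(v) = (79 + v)/(2*v) (J(v) = (79 + v)/((2*v)) = (79 + v)*(1/(2*v)) = (79 + v)/(2*v))
1/(J(-552) + N(U(3 - 1*(-4)))) = 1/((½)*(79 - 552)/(-552) + (½)*(-324 + 7)/7) = 1/((½)*(-1/552)*(-473) + (½)*(⅐)*(-317)) = 1/(473/1104 - 317/14) = 1/(-171673/7728) = -7728/171673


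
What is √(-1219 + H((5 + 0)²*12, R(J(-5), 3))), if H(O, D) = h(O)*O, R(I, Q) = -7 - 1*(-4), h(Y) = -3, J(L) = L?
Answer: I*√2119 ≈ 46.033*I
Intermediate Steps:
R(I, Q) = -3 (R(I, Q) = -7 + 4 = -3)
H(O, D) = -3*O
√(-1219 + H((5 + 0)²*12, R(J(-5), 3))) = √(-1219 - 3*(5 + 0)²*12) = √(-1219 - 3*5²*12) = √(-1219 - 75*12) = √(-1219 - 3*300) = √(-1219 - 900) = √(-2119) = I*√2119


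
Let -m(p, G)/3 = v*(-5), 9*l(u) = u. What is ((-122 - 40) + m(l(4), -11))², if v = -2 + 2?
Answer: 26244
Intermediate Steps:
v = 0
l(u) = u/9
m(p, G) = 0 (m(p, G) = -0*(-5) = -3*0 = 0)
((-122 - 40) + m(l(4), -11))² = ((-122 - 40) + 0)² = (-162 + 0)² = (-162)² = 26244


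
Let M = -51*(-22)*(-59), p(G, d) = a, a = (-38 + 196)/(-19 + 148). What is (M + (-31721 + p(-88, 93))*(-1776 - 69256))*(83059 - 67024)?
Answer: 1553491221588050/43 ≈ 3.6128e+13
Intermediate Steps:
a = 158/129 ≈ 1.2248
p(G, d) = 158/129
M = -66198 (M = 1122*(-59) = -66198)
(M + (-31721 + p(-88, 93))*(-1776 - 69256))*(83059 - 67024) = (-66198 + (-31721 + 158/129)*(-1776 - 69256))*(83059 - 67024) = (-66198 - 4091851/129*(-71032))*16035 = (-66198 + 290652360232/129)*16035 = (290643820690/129)*16035 = 1553491221588050/43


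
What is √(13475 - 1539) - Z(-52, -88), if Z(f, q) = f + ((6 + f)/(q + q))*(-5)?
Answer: 4691/88 + 4*√746 ≈ 162.56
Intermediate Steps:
Z(f, q) = f - 5*(6 + f)/(2*q) (Z(f, q) = f + ((6 + f)/((2*q)))*(-5) = f + ((6 + f)*(1/(2*q)))*(-5) = f + ((6 + f)/(2*q))*(-5) = f - 5*(6 + f)/(2*q))
√(13475 - 1539) - Z(-52, -88) = √(13475 - 1539) - (-15 - 5/2*(-52) - 52*(-88))/(-88) = √11936 - (-1)*(-15 + 130 + 4576)/88 = 4*√746 - (-1)*4691/88 = 4*√746 - 1*(-4691/88) = 4*√746 + 4691/88 = 4691/88 + 4*√746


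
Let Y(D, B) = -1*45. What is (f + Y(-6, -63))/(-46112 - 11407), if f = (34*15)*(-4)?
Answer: 695/19173 ≈ 0.036249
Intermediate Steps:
f = -2040 (f = 510*(-4) = -2040)
Y(D, B) = -45
(f + Y(-6, -63))/(-46112 - 11407) = (-2040 - 45)/(-46112 - 11407) = -2085/(-57519) = -2085*(-1/57519) = 695/19173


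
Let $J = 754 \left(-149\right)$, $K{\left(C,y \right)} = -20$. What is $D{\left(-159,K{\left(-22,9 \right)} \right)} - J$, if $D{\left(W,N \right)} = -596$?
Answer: $111750$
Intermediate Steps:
$J = -112346$
$D{\left(-159,K{\left(-22,9 \right)} \right)} - J = -596 - -112346 = -596 + 112346 = 111750$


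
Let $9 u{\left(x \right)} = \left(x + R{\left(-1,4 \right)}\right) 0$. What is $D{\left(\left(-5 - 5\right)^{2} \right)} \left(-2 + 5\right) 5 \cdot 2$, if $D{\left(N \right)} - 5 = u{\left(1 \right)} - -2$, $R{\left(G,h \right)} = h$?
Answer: $210$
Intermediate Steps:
$u{\left(x \right)} = 0$ ($u{\left(x \right)} = \frac{\left(x + 4\right) 0}{9} = \frac{\left(4 + x\right) 0}{9} = \frac{1}{9} \cdot 0 = 0$)
$D{\left(N \right)} = 7$ ($D{\left(N \right)} = 5 + \left(0 - -2\right) = 5 + \left(0 + 2\right) = 5 + 2 = 7$)
$D{\left(\left(-5 - 5\right)^{2} \right)} \left(-2 + 5\right) 5 \cdot 2 = 7 \left(-2 + 5\right) 5 \cdot 2 = 7 \cdot 3 \cdot 5 \cdot 2 = 7 \cdot 15 \cdot 2 = 105 \cdot 2 = 210$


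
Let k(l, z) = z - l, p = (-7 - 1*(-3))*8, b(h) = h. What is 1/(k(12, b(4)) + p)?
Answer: -1/40 ≈ -0.025000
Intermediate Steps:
p = -32 (p = (-7 + 3)*8 = -4*8 = -32)
1/(k(12, b(4)) + p) = 1/((4 - 1*12) - 32) = 1/((4 - 12) - 32) = 1/(-8 - 32) = 1/(-40) = -1/40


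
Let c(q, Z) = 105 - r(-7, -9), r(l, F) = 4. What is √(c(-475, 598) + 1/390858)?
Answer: √15429767983422/390858 ≈ 10.050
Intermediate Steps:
c(q, Z) = 101 (c(q, Z) = 105 - 1*4 = 105 - 4 = 101)
√(c(-475, 598) + 1/390858) = √(101 + 1/390858) = √(39476659/390858) = √15429767983422/390858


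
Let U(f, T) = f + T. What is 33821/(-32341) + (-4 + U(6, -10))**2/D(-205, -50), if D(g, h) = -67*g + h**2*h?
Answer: -3765163389/3598421365 ≈ -1.0463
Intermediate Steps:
U(f, T) = T + f
D(g, h) = h**3 - 67*g (D(g, h) = -67*g + h**3 = h**3 - 67*g)
33821/(-32341) + (-4 + U(6, -10))**2/D(-205, -50) = 33821/(-32341) + (-4 + (-10 + 6))**2/((-50)**3 - 67*(-205)) = 33821*(-1/32341) + (-4 - 4)**2/(-125000 + 13735) = -33821/32341 + (-8)**2/(-111265) = -33821/32341 + 64*(-1/111265) = -33821/32341 - 64/111265 = -3765163389/3598421365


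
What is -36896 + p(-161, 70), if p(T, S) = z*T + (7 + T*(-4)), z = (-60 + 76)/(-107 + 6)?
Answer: -3658169/101 ≈ -36220.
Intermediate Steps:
z = -16/101 (z = 16/(-101) = 16*(-1/101) = -16/101 ≈ -0.15842)
p(T, S) = 7 - 420*T/101 (p(T, S) = -16*T/101 + (7 + T*(-4)) = -16*T/101 + (7 - 4*T) = 7 - 420*T/101)
-36896 + p(-161, 70) = -36896 + (7 - 420/101*(-161)) = -36896 + (7 + 67620/101) = -36896 + 68327/101 = -3658169/101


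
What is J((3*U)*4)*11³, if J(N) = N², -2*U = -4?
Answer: 766656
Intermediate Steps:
U = 2 (U = -½*(-4) = 2)
J((3*U)*4)*11³ = ((3*2)*4)²*11³ = (6*4)²*1331 = 24²*1331 = 576*1331 = 766656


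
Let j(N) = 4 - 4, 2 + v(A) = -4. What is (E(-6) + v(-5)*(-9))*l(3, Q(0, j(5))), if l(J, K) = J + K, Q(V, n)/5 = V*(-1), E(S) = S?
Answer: 144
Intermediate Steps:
v(A) = -6 (v(A) = -2 - 4 = -6)
j(N) = 0
Q(V, n) = -5*V (Q(V, n) = 5*(V*(-1)) = 5*(-V) = -5*V)
(E(-6) + v(-5)*(-9))*l(3, Q(0, j(5))) = (-6 - 6*(-9))*(3 - 5*0) = (-6 + 54)*(3 + 0) = 48*3 = 144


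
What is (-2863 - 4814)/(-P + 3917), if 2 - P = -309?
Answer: -2559/1202 ≈ -2.1290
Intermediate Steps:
P = 311 (P = 2 - 1*(-309) = 2 + 309 = 311)
(-2863 - 4814)/(-P + 3917) = (-2863 - 4814)/(-1*311 + 3917) = -7677/(-311 + 3917) = -7677/3606 = -7677*1/3606 = -2559/1202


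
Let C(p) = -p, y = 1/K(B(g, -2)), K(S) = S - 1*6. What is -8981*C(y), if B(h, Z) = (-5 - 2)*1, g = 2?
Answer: -8981/13 ≈ -690.85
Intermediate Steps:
B(h, Z) = -7 (B(h, Z) = -7*1 = -7)
K(S) = -6 + S (K(S) = S - 6 = -6 + S)
y = -1/13 (y = 1/(-6 - 7) = 1/(-13) = -1/13 ≈ -0.076923)
-8981*C(y) = -(-8981)*(-1)/13 = -8981*1/13 = -8981/13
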